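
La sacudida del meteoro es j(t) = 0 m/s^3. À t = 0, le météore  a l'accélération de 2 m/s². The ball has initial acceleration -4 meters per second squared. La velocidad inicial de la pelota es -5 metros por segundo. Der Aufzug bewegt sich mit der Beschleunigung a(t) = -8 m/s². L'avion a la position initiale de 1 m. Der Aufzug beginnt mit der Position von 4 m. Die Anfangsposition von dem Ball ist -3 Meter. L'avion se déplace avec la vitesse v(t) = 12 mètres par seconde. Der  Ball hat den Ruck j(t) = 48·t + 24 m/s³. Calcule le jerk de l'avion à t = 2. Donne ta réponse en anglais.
To solve this, we need to take 2 derivatives of our velocity equation v(t) = 12. Differentiating velocity, we get acceleration: a(t) = 0. Differentiating acceleration, we get jerk: j(t) = 0. Using j(t) = 0 and substituting t = 2, we find j = 0.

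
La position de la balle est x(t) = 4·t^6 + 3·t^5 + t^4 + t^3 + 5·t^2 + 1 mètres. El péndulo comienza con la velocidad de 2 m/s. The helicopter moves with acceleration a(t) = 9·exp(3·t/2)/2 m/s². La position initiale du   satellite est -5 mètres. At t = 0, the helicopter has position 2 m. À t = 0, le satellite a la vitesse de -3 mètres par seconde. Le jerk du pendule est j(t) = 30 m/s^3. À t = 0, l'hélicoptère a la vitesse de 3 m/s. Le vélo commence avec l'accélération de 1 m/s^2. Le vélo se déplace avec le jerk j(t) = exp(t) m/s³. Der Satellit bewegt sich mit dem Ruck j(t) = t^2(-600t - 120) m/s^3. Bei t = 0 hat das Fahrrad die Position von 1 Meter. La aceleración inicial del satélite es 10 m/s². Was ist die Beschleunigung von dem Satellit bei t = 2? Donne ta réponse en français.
Pour résoudre ceci, nous devons prendre 1 intégrale de notre équation du jerk j(t) = t^2·(-600·t - 120). En intégrant le jerk et en utilisant la condition initiale a(0) = 10, nous obtenons a(t) = -150·t^4 - 40·t^3 + 10. Nous avons l'accélération a(t) = -150·t^4 - 40·t^3 + 10. En substituant t = 2: a(2) = -2710.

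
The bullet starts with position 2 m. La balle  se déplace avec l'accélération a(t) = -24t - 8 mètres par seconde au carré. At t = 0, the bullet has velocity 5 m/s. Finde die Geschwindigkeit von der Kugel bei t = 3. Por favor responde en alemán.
Wir müssen unsere Gleichung für die Beschleunigung a(t) = -24·t - 8 1-mal integrieren. Mit ∫a(t)dt und Anwendung von v(0) = 5, finden wir v(t) = -12·t^2 - 8·t + 5. Aus der Gleichung für die Geschwindigkeit v(t) = -12·t^2 - 8·t + 5, setzen wir t = 3 ein und erhalten v = -127.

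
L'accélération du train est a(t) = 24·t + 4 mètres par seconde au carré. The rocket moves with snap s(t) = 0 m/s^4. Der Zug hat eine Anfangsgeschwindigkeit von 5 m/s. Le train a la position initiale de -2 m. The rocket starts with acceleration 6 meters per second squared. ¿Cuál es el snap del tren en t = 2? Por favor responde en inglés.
We must differentiate our acceleration equation a(t) = 24·t + 4 2 times. The derivative of acceleration gives jerk: j(t) = 24. Differentiating jerk, we get snap: s(t) = 0. We have snap s(t) = 0. Substituting t = 2: s(2) = 0.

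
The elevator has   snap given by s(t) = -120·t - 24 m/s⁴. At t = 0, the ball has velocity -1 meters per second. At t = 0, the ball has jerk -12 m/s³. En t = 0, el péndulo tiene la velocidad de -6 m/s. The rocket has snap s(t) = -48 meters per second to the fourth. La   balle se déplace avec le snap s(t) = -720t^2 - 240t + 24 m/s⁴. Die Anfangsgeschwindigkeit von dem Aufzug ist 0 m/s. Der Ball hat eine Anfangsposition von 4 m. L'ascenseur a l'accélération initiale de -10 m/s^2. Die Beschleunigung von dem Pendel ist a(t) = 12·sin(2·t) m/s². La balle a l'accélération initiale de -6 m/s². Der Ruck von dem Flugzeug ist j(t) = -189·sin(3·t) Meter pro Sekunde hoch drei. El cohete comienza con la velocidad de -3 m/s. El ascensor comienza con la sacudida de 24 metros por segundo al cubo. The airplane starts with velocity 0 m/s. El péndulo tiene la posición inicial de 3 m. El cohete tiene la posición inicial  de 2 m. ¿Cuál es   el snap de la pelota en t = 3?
Usando s(t) = -720·t^2 - 240·t + 24 y sustituyendo t = 3, encontramos s = -7176.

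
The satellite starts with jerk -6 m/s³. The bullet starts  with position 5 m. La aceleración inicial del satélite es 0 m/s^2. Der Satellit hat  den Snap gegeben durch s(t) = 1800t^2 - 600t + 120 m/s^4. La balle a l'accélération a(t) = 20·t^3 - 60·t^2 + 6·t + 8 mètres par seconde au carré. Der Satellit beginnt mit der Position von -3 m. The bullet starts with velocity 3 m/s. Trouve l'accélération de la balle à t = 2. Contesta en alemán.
Aus der Gleichung für die Beschleunigung a(t) = 20·t^3 - 60·t^2 + 6·t + 8, setzen wir t = 2 ein und erhalten a = -60.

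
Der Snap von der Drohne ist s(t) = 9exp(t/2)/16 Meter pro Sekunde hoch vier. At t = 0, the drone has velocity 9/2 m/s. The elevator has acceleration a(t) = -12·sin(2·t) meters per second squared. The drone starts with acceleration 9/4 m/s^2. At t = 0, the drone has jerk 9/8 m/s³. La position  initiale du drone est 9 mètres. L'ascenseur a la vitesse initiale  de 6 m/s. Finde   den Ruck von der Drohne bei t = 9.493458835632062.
Wir müssen unsere Gleichung für den Snap s(t) = 9·exp(t/2)/16 1-mal integrieren. Die Stammfunktion von dem Snap, mit j(0) = 9/8, ergibt den Ruck: j(t) = 9·exp(t/2)/8. Mit j(t) = 9·exp(t/2)/8 und Einsetzen von t = 9.493458835632062, finden wir j = 129.607733404952.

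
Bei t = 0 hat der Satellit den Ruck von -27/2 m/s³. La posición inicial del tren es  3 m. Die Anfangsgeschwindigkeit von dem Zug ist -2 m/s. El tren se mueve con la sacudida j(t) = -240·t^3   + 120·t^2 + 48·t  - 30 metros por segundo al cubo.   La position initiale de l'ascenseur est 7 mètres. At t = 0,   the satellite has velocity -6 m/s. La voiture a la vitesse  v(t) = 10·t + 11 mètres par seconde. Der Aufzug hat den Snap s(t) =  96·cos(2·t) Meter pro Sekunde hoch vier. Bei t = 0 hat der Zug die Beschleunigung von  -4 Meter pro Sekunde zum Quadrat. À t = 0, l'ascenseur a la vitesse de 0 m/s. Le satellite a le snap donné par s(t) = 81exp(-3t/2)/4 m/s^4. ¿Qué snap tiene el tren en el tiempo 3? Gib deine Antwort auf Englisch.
We must differentiate our jerk equation j(t) = -240·t^3 + 120·t^2 + 48·t - 30 1 time. Differentiating jerk, we get snap: s(t) = -720·t^2 + 240·t + 48. From the given snap equation s(t) = -720·t^2 + 240·t + 48, we substitute t = 3 to get s = -5712.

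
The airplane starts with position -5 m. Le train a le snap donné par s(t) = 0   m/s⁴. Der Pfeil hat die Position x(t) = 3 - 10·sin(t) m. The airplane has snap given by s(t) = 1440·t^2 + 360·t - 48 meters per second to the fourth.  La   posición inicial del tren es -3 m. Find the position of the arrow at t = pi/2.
Using x(t) = 3 - 10·sin(t) and substituting t = pi/2, we find x = -7.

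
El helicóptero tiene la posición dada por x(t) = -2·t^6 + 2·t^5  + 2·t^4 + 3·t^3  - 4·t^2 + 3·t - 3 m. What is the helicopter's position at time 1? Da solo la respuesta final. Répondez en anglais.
The position at t = 1 is x = 1.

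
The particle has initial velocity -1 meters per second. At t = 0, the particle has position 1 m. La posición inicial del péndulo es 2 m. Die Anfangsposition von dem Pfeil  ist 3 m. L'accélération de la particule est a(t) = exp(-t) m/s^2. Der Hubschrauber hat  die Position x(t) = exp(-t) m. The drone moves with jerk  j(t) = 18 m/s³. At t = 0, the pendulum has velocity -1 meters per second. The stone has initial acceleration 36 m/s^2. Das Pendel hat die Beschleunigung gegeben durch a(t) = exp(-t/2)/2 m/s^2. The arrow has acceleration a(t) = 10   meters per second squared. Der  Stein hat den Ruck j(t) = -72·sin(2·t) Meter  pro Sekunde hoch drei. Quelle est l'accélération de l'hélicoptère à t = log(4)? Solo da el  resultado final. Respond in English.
The answer is 1/4.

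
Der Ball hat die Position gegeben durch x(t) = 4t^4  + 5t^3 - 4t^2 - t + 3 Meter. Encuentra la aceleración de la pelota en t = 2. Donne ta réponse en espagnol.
Para resolver esto, necesitamos tomar 2 derivadas de nuestra ecuación de la posición x(t) = 4·t^4 + 5·t^3 - 4·t^2 - t + 3. Tomando d/dt de x(t), encontramos v(t) = 16·t^3 + 15·t^2 - 8·t - 1. La derivada de la velocidad da la aceleración: a(t) = 48·t^2 + 30·t - 8. Usando a(t) = 48·t^2 + 30·t - 8 y sustituyendo t = 2, encontramos a = 244.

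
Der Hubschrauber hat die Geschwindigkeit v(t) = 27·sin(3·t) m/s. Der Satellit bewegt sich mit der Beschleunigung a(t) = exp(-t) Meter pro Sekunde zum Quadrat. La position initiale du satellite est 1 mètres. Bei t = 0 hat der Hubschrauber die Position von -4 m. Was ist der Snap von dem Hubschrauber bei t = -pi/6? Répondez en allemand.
Um dies zu lösen, müssen wir 3 Ableitungen unserer Gleichung für die Geschwindigkeit v(t) = 27·sin(3·t) nehmen. Durch Ableiten von der Geschwindigkeit erhalten wir die Beschleunigung: a(t) = 81·cos(3·t). Die Ableitung von der Beschleunigung ergibt den Ruck: j(t) = -243·sin(3·t). Mit d/dt von j(t) finden wir s(t) = -729·cos(3·t). Aus der Gleichung für den Snap s(t) = -729·cos(3·t), setzen wir t = -pi/6 ein und erhalten s = 0.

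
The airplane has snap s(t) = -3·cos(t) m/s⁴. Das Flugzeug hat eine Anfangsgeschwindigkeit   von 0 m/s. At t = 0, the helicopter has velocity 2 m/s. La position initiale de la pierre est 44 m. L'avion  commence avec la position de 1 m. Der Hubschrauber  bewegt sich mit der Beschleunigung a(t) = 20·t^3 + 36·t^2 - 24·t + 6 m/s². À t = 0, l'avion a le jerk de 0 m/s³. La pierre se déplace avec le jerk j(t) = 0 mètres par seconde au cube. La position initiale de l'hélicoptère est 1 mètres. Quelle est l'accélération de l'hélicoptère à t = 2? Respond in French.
Nous avons l'accélération a(t) = 20·t^3 + 36·t^2 - 24·t + 6. En substituant t = 2: a(2) = 262.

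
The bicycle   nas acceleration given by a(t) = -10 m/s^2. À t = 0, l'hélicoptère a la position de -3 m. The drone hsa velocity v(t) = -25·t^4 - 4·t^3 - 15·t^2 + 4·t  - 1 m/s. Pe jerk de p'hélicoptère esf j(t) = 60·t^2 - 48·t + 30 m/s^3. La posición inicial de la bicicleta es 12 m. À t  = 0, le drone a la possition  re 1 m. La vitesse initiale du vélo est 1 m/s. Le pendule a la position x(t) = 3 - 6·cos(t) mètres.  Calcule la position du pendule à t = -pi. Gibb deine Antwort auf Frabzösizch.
Nous avons la position x(t) = 3 - 6·cos(t). En substituant t = -pi: x(-pi) = 9.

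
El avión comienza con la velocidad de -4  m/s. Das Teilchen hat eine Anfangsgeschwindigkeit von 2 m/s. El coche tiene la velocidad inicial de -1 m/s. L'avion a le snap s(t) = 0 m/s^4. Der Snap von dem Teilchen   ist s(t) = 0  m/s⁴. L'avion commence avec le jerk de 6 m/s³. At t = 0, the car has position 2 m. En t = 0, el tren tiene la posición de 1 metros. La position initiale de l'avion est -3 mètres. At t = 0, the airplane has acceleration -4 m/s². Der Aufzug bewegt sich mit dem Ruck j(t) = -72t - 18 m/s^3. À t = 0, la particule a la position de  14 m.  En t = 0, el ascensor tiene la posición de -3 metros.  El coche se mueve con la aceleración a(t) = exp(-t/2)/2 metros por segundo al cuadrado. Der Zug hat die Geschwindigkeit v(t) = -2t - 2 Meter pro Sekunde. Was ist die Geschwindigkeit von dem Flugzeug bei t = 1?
Ausgehend von dem Snap s(t) = 0, nehmen wir 3 Integrale. Durch Integration von dem Snap und Verwendung der Anfangsbedingung j(0) = 6, erhalten wir j(t) = 6. Das Integral von dem Ruck ist die Beschleunigung. Mit a(0) = -4 erhalten wir a(t) = 6·t - 4. Mit ∫a(t)dt und Anwendung von v(0) = -4, finden wir v(t) = 3·t^2 - 4·t - 4. Aus der Gleichung für die Geschwindigkeit v(t) = 3·t^2 - 4·t - 4, setzen wir t = 1 ein und erhalten v = -5.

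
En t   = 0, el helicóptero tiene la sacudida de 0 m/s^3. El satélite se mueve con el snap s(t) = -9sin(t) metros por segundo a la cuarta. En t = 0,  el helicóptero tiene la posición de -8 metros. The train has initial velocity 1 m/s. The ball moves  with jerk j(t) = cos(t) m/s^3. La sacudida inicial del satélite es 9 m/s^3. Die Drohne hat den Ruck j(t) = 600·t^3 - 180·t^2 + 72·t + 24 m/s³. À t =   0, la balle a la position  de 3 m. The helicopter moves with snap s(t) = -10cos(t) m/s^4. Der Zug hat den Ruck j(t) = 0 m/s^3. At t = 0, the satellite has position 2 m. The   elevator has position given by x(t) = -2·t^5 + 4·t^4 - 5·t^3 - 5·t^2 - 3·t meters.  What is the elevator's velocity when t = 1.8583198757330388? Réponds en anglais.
We must differentiate our position equation x(t) = -2·t^5 + 4·t^4 - 5·t^3 - 5·t^2 - 3·t 1 time. Differentiating position, we get velocity: v(t) = -10·t^4 + 16·t^3 - 15·t^2 - 10·t - 3. We have velocity v(t) = -10·t^4 + 16·t^3 - 15·t^2 - 10·t - 3. Substituting t = 1.8583198757330388: v(1.8583198757330388) = -89.9609978877003.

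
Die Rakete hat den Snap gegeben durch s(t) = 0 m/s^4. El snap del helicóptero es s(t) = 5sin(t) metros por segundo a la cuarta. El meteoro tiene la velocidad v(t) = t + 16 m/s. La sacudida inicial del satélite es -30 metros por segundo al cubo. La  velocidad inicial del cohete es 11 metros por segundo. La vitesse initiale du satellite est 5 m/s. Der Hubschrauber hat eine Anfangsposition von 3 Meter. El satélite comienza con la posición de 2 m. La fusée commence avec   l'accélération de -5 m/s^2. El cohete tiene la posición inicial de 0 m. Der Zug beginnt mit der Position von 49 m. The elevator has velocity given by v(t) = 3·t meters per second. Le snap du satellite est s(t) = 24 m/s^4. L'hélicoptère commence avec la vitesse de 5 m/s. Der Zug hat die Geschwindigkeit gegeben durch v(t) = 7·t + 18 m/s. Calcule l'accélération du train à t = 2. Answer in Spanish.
Partiendo de la velocidad v(t) = 7·t + 18, tomamos 1 derivada. Derivando la velocidad, obtenemos la aceleración: a(t) = 7. De la ecuación de la aceleración a(t) = 7, sustituimos t = 2 para obtener a = 7.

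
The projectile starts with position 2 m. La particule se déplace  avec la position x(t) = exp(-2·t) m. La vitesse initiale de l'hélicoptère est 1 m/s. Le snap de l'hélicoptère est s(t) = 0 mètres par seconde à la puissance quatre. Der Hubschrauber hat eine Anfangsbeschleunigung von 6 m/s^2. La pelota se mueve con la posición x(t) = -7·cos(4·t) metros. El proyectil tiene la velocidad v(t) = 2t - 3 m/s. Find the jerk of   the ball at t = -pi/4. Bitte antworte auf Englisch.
Starting from position x(t) = -7·cos(4·t), we take 3 derivatives. The derivative of position gives velocity: v(t) = 28·sin(4·t). The derivative of velocity gives acceleration: a(t) = 112·cos(4·t). The derivative of acceleration gives jerk: j(t) = -448·sin(4·t). From the given jerk equation j(t) = -448·sin(4·t), we substitute t = -pi/4 to get j = 0.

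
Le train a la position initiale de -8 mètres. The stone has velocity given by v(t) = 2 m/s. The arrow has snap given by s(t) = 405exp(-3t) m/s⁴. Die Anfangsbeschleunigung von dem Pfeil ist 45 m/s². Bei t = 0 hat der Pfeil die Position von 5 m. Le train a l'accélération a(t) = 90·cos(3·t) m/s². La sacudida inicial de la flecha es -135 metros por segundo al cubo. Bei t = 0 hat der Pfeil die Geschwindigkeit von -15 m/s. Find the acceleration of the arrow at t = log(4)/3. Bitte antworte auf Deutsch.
Wir müssen das Integral unserer Gleichung für den Snap s(t) = 405·exp(-3·t) 2-mal finden. Durch Integration von dem Snap und Verwendung der Anfangsbedingung j(0) = -135, erhalten wir j(t) = -135·exp(-3·t). Das Integral von dem Ruck ist die Beschleunigung. Mit a(0) = 45 erhalten wir a(t) = 45·exp(-3·t). Aus der Gleichung für die Beschleunigung a(t) = 45·exp(-3·t), setzen wir t = log(4)/3 ein und erhalten a = 45/4.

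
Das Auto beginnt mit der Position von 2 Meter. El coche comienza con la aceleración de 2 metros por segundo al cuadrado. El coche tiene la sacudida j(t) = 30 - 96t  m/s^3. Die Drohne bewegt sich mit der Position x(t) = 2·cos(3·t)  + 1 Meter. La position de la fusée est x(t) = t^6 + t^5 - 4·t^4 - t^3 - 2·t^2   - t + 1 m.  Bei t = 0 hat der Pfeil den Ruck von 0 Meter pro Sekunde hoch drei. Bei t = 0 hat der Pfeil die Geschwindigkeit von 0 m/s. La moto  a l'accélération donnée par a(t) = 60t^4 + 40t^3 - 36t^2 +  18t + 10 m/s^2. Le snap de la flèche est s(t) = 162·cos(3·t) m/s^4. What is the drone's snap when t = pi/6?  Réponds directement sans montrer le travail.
At t = pi/6, s = 0.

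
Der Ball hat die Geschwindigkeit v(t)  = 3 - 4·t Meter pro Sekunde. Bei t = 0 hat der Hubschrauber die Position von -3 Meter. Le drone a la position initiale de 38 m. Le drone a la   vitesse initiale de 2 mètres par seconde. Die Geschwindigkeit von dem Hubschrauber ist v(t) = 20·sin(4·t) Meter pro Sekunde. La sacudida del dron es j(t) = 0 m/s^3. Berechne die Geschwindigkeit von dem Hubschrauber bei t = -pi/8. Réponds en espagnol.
De la ecuación de la velocidad v(t) = 20·sin(4·t), sustituimos t = -pi/8 para obtener v = -20.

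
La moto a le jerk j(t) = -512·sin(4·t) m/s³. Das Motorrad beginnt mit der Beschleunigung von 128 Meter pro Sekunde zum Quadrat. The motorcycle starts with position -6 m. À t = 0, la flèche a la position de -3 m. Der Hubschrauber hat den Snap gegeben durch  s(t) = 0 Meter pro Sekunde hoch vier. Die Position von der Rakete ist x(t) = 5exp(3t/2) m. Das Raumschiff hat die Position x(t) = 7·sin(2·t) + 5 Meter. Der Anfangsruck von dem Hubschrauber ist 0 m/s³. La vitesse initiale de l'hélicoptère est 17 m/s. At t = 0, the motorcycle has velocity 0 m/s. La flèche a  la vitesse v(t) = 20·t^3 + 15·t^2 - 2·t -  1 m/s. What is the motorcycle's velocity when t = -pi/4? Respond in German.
Wir müssen die Stammfunktion unserer Gleichung für den Ruck j(t) = -512·sin(4·t) 2-mal finden. Die Stammfunktion von dem Ruck, mit a(0) = 128, ergibt die Beschleunigung: a(t) = 128·cos(4·t). Durch Integration von der Beschleunigung und Verwendung der Anfangsbedingung v(0) = 0, erhalten wir v(t) = 32·sin(4·t). Aus der Gleichung für die Geschwindigkeit v(t) = 32·sin(4·t), setzen wir t = -pi/4 ein und erhalten v = 0.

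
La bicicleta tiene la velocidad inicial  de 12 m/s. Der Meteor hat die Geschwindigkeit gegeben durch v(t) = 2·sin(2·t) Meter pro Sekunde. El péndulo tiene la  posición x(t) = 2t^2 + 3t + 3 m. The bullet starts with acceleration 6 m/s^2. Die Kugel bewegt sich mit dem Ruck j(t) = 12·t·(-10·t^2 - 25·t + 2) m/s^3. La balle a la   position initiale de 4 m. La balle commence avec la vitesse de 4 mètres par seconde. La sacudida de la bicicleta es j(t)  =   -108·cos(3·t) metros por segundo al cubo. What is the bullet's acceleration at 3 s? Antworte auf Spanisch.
Debemos encontrar la integral de nuestra ecuación de la sacudida j(t) = 12·t·(-10·t^2 - 25·t + 2) 1 vez. Integrando la sacudida y usando la condición inicial a(0) = 6, obtenemos a(t) = -30·t^4 - 100·t^3 + 12·t^2 + 6. Tenemos la aceleración a(t) = -30·t^4 - 100·t^3 + 12·t^2 + 6. Sustituyendo t = 3: a(3) = -5016.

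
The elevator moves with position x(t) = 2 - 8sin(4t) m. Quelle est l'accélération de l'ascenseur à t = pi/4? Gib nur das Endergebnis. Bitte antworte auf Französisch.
À t = pi/4, a = 0.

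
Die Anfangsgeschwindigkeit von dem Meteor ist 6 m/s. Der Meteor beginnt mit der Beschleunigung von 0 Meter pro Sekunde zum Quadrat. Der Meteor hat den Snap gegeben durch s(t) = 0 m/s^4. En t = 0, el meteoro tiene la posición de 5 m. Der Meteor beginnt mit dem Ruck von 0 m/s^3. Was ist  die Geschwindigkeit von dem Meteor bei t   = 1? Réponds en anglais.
We need to integrate our snap equation s(t) = 0 3 times. Integrating snap and using the initial condition j(0) = 0, we get j(t) = 0. Taking ∫j(t)dt and applying a(0) = 0, we find a(t) = 0. Taking ∫a(t)dt and applying v(0) = 6, we find v(t) = 6. Using v(t) = 6 and substituting t = 1, we find v = 6.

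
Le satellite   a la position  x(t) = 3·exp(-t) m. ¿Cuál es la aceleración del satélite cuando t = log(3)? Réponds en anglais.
We must differentiate our position equation x(t) = 3·exp(-t) 2 times. The derivative of position gives velocity: v(t) = -3·exp(-t). Differentiating velocity, we get acceleration: a(t) = 3·exp(-t). We have acceleration a(t) = 3·exp(-t). Substituting t = log(3): a(log(3)) = 1.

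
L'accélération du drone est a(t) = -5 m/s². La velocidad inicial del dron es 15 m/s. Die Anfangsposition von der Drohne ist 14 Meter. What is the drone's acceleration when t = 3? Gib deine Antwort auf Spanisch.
Tenemos la aceleración a(t) = -5. Sustituyendo t = 3: a(3) = -5.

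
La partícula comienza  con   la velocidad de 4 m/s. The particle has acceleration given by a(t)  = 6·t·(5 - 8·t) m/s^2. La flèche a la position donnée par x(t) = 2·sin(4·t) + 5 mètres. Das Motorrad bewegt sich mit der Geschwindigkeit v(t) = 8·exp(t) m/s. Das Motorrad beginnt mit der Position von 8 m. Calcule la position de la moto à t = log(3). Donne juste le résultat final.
La position à t = log(3) est x = 24.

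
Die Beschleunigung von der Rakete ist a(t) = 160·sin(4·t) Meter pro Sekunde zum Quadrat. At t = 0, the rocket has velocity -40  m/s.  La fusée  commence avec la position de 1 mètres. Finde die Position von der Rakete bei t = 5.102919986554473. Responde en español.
Para resolver esto, necesitamos tomar 2 integrales de nuestra ecuación de la aceleración a(t) = 160·sin(4·t). Integrando la aceleración y usando la condición inicial v(0) = -40, obtenemos v(t) = -40·cos(4·t). Tomando ∫v(t)dt y aplicando x(0) = 1, encontramos x(t) = 1 - 10·sin(4·t). Usando x(t) = 1 - 10·sin(4·t) y sustituyendo t = 5.102919986554473, encontramos x = -8.99962395823688.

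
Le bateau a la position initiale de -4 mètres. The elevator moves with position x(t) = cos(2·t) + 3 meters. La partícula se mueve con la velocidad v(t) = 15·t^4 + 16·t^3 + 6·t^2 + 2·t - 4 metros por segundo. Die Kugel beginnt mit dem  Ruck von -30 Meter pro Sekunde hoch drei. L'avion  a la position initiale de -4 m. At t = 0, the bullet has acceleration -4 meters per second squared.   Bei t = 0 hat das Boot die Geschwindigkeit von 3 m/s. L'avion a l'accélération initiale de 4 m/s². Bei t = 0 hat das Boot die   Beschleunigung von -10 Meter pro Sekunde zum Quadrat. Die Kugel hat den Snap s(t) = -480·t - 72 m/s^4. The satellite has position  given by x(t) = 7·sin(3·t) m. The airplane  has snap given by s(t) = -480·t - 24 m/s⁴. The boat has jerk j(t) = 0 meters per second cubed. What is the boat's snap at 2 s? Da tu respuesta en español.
Para resolver esto, necesitamos tomar 1 derivada de nuestra ecuación de la sacudida j(t) = 0. La derivada de la sacudida da el snap: s(t) = 0. Usando s(t) = 0 y sustituyendo t = 2, encontramos s = 0.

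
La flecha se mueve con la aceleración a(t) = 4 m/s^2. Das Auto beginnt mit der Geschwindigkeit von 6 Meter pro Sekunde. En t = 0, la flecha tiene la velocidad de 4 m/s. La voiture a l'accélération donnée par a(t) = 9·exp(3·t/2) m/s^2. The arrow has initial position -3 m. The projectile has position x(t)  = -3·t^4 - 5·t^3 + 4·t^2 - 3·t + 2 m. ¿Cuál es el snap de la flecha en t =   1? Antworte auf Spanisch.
Debemos derivar nuestra ecuación de la aceleración a(t) = 4 2 veces. Tomando d/dt de a(t), encontramos j(t) = 0. Derivando la sacudida, obtenemos el snap: s(t) = 0. De la ecuación del snap s(t) = 0, sustituimos t = 1 para obtener s = 0.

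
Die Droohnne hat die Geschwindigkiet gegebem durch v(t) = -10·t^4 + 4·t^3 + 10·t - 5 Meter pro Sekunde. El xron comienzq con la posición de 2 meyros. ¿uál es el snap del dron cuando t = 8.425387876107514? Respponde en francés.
Pour résoudre ceci, nous devons prendre 3 dérivées de notre équation de la vitesse v(t) = -10·t^4 + 4·t^3 + 10·t - 5. En dérivant la vitesse, nous obtenons l'accélération: a(t) = -40·t^3 + 12·t^2 + 10. La dérivée de l'accélération donne le jerk: j(t) = -120·t^2 + 24·t. En prenant d/dt de j(t), nous trouvons s(t) = 24 - 240·t. Nous avons le snap s(t) = 24 - 240·t. En substituant t = 8.425387876107514: s(8.425387876107514) = -1998.09309026580.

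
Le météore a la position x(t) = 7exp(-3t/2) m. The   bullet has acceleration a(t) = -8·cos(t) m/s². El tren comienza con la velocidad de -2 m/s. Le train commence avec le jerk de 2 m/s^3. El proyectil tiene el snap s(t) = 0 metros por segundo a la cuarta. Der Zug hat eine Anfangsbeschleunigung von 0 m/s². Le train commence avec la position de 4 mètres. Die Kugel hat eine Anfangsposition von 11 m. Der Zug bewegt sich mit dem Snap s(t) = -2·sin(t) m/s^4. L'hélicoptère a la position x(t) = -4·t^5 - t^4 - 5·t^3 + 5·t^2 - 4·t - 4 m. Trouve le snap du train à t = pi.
En utilisant s(t) = -2·sin(t) et en substituant t = pi, nous trouvons s = 0.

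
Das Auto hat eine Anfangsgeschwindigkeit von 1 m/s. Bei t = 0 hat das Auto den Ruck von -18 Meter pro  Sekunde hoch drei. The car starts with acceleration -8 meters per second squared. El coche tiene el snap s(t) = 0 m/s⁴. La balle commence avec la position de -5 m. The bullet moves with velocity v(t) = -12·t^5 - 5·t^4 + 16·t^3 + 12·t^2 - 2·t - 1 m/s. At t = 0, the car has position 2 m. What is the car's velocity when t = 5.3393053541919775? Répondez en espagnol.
Partiendo del snap s(t) = 0, tomamos 3 antiderivadas. Integrando el snap y usando la condición inicial j(0) = -18, obtenemos j(t) = -18. Tomando ∫j(t)dt y aplicando a(0) = -8, encontramos a(t) = -18·t - 8. Integrando la aceleración y usando la condición inicial v(0) = 1, obtenemos v(t) = -9·t^2 - 8·t + 1. De la ecuación de la velocidad v(t) = -9·t^2 - 8·t + 1, sustituimos t = 5.3393053541919775 para obtener v = -298.288077821264.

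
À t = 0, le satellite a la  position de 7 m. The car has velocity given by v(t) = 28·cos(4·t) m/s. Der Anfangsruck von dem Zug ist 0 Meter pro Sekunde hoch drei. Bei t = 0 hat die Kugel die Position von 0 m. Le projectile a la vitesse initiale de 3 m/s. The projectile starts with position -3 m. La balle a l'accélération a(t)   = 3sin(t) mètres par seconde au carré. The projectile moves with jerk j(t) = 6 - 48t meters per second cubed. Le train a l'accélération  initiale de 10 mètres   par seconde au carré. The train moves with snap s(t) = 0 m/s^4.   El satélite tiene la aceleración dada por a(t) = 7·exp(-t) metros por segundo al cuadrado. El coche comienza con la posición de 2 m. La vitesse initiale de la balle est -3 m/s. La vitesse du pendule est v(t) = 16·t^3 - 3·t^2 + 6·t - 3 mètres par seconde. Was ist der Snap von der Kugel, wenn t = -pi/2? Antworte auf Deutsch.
Wir müssen unsere Gleichung für die Beschleunigung a(t) = 3·sin(t) 2-mal ableiten. Durch Ableiten von der Beschleunigung erhalten wir den Ruck: j(t) = 3·cos(t). Mit d/dt von j(t) finden wir s(t) = -3·sin(t). Aus der Gleichung für den Snap s(t) = -3·sin(t), setzen wir t = -pi/2 ein und erhalten s = 3.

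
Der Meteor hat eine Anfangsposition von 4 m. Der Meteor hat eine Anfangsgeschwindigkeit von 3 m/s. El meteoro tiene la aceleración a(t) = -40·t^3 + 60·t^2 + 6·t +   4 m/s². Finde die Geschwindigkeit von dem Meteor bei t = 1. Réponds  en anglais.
Starting from acceleration a(t) = -40·t^3 + 60·t^2 + 6·t + 4, we take 1 integral. Integrating acceleration and using the initial condition v(0) = 3, we get v(t) = -10·t^4 + 20·t^3 + 3·t^2 + 4·t + 3. We have velocity v(t) = -10·t^4 + 20·t^3 + 3·t^2 + 4·t + 3. Substituting t = 1: v(1) = 20.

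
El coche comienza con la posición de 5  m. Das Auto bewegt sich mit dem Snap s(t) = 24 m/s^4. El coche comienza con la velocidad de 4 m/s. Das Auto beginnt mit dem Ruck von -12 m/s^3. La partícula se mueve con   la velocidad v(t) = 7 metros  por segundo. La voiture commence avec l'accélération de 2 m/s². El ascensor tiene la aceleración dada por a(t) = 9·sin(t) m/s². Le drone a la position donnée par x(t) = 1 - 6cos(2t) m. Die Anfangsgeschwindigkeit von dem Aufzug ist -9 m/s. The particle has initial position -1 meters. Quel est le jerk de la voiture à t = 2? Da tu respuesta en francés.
Pour résoudre ceci, nous devons prendre 1 intégrale de notre équation du snap s(t) = 24. En prenant ∫s(t)dt et en appliquant j(0) = -12, nous trouvons j(t) = 24·t - 12. En utilisant j(t) = 24·t - 12 et en substituant t = 2, nous trouvons j = 36.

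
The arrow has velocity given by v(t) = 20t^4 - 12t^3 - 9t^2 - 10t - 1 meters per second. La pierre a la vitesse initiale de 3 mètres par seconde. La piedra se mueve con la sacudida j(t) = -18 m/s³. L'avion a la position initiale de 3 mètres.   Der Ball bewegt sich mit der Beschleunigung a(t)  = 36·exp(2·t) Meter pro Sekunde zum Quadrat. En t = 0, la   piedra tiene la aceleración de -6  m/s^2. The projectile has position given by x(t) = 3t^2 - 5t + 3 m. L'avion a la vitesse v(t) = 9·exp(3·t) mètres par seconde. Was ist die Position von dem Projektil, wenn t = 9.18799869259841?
Aus der Gleichung für die Position x(t) = 3·t^2 - 5·t + 3, setzen wir t = 9.18799869259841 ein und erhalten x = 210.317966462578.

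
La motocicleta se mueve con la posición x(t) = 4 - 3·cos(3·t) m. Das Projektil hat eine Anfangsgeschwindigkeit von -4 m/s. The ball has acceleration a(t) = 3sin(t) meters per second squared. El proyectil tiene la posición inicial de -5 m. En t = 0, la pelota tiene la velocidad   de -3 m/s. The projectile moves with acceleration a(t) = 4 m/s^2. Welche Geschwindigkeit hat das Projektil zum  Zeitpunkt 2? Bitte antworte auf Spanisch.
Partiendo de la aceleración a(t) = 4, tomamos 1 integral. Integrando la aceleración y usando la condición inicial v(0) = -4, obtenemos v(t) = 4·t - 4. De la ecuación de la velocidad v(t) = 4·t - 4, sustituimos t = 2 para obtener v = 4.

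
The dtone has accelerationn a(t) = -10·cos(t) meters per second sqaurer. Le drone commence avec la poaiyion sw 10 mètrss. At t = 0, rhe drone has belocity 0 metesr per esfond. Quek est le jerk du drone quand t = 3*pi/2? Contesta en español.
Para resolver esto, necesitamos tomar 1 derivada de nuestra ecuación de la aceleración a(t) = -10·cos(t). Derivando la aceleración, obtenemos la sacudida: j(t) = 10·sin(t). Tenemos la sacudida j(t) = 10·sin(t). Sustituyendo t = 3*pi/2: j(3*pi/2) = -10.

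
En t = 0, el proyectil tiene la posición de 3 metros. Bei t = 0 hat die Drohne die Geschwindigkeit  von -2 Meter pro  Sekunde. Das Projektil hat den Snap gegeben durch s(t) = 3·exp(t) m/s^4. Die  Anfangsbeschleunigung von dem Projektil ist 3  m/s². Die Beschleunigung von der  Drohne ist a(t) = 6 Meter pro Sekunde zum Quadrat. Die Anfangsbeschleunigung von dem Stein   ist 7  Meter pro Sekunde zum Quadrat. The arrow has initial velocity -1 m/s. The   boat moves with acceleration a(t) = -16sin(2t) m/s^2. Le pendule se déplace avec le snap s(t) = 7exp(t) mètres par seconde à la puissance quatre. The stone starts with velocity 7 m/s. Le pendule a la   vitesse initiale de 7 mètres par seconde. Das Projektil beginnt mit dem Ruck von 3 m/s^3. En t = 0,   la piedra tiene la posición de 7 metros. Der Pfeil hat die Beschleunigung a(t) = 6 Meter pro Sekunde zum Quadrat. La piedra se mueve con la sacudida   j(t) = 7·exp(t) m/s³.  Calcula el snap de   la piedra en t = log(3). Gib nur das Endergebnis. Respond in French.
À t = log(3), s = 21.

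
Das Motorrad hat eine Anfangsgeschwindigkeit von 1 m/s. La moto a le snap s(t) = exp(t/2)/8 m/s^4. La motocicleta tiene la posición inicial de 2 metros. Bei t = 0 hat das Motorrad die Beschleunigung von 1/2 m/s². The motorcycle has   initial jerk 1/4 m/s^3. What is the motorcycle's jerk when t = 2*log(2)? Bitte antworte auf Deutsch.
Wir müssen die Stammfunktion unserer Gleichung für den Snap s(t) = exp(t/2)/8 1-mal finden. Mit ∫s(t)dt und Anwendung von j(0) = 1/4, finden wir j(t) = exp(t/2)/4. Mit j(t) = exp(t/2)/4 und Einsetzen von t = 2*log(2), finden wir j = 1/2.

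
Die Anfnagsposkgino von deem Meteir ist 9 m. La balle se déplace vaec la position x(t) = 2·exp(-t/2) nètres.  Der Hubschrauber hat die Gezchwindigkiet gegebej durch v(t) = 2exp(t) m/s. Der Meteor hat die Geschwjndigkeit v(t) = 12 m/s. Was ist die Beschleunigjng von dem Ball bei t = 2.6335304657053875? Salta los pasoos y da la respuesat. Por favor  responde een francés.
a(2.6335304657053875) = 0.134000410793520.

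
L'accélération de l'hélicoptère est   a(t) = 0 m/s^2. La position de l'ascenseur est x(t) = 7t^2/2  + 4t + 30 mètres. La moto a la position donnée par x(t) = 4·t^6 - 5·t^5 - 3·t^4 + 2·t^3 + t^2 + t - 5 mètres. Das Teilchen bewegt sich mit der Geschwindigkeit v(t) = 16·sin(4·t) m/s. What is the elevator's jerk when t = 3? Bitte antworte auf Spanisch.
Debemos derivar nuestra ecuación de la posición x(t) = 7·t^2/2 + 4·t + 30 3 veces. Derivando la posición, obtenemos la velocidad: v(t) = 7·t + 4. La derivada de la velocidad da la aceleración: a(t) = 7. Tomando d/dt de a(t), encontramos j(t) = 0. Usando j(t) = 0 y sustituyendo t = 3, encontramos j = 0.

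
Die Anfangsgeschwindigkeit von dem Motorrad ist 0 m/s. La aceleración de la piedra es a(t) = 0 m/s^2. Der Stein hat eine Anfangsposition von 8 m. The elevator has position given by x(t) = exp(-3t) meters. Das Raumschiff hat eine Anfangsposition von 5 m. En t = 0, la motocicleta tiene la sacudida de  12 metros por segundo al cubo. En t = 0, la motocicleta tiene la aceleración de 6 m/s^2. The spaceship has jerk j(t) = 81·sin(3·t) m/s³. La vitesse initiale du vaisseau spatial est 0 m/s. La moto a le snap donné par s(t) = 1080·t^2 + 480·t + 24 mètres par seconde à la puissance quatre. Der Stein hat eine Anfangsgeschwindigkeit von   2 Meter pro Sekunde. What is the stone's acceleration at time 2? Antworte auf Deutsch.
Mit a(t) = 0 und Einsetzen von t = 2, finden wir a = 0.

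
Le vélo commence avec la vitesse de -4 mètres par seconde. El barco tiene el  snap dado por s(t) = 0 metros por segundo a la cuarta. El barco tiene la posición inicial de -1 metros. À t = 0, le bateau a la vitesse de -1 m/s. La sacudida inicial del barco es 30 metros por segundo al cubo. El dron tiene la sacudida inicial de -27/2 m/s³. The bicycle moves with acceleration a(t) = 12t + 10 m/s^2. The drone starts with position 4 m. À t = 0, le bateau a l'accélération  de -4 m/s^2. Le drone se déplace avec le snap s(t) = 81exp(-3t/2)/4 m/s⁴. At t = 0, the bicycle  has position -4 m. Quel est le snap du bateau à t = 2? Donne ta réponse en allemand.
Aus der Gleichung für den Snap s(t) = 0, setzen wir t = 2 ein und erhalten s = 0.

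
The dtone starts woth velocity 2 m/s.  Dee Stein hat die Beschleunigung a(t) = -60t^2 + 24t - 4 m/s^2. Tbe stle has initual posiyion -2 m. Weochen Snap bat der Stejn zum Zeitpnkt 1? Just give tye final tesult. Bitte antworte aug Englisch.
At t = 1, s = -120.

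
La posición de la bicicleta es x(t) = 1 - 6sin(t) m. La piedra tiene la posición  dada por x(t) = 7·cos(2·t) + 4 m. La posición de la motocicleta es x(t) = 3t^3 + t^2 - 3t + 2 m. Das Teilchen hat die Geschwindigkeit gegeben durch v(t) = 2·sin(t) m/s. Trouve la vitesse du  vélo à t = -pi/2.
Pour résoudre ceci, nous devons prendre 1 dérivée de notre équation de la position x(t) = 1 - 6·sin(t). La dérivée de la position donne la vitesse: v(t) = -6·cos(t). Nous avons la vitesse v(t) = -6·cos(t). En substituant t = -pi/2: v(-pi/2) = 0.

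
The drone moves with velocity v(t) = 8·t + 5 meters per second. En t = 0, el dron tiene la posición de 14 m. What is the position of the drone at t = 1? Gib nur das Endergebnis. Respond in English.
The position at t = 1 is x = 23.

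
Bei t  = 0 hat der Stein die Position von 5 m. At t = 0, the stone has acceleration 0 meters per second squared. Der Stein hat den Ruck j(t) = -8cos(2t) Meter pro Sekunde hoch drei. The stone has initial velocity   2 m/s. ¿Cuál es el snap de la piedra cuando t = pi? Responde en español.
Para resolver esto, necesitamos tomar 1 derivada de nuestra ecuación de la sacudida j(t) = -8·cos(2·t). Derivando la sacudida, obtenemos el snap: s(t) = 16·sin(2·t). Tenemos el snap s(t) = 16·sin(2·t). Sustituyendo t = pi: s(pi) = 0.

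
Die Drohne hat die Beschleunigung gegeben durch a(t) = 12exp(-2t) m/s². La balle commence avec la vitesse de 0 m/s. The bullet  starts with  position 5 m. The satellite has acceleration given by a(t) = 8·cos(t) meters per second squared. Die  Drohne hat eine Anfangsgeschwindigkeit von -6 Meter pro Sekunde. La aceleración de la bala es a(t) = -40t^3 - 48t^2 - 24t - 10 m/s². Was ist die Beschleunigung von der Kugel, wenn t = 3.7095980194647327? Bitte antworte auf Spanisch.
Tenemos la aceleración a(t) = -40·t^3 - 48·t^2 - 24·t - 10. Sustituyendo t = 3.7095980194647327: a(3.7095980194647327) = -2801.49255473823.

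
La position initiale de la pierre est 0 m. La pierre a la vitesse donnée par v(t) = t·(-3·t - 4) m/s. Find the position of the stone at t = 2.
Starting from velocity v(t) = t·(-3·t - 4), we take 1 integral. Taking ∫v(t)dt and applying x(0) = 0, we find x(t) = -t^3 - 2·t^2. Using x(t) = -t^3 - 2·t^2 and substituting t = 2, we find x = -16.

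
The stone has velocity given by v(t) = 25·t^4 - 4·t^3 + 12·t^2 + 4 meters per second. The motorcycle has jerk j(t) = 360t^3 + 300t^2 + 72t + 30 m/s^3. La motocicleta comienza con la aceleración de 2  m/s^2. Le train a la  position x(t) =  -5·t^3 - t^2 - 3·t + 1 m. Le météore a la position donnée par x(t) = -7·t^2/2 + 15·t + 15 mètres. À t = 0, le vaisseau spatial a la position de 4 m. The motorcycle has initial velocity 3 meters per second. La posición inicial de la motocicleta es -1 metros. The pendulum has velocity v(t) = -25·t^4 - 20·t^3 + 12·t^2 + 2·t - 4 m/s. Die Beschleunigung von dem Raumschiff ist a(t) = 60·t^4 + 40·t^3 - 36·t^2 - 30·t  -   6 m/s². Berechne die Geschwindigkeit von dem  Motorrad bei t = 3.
Wir müssen das Integral unserer Gleichung für den Ruck j(t) = 360·t^3 + 300·t^2 + 72·t + 30 2-mal finden. Die Stammfunktion von dem Ruck ist die Beschleunigung. Mit a(0) = 2 erhalten wir a(t) = 90·t^4 + 100·t^3 + 36·t^2 + 30·t + 2. Die Stammfunktion von der Beschleunigung, mit v(0) = 3, ergibt die Geschwindigkeit: v(t) = 18·t^5 + 25·t^4 + 12·t^3 + 15·t^2 + 2·t + 3. Mit v(t) = 18·t^5 + 25·t^4 + 12·t^3 + 15·t^2 + 2·t + 3 und Einsetzen von t = 3, finden wir v = 6867.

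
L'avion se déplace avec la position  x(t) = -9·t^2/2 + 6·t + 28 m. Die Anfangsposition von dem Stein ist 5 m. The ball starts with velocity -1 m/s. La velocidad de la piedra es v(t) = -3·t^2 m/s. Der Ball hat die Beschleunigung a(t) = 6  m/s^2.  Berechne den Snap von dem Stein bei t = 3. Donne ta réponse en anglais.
We must differentiate our velocity equation v(t) = -3·t^2 3 times. The derivative of velocity gives acceleration: a(t) = -6·t. Differentiating acceleration, we get jerk: j(t) = -6. Differentiating jerk, we get snap: s(t) = 0. We have snap s(t) = 0. Substituting t = 3: s(3) = 0.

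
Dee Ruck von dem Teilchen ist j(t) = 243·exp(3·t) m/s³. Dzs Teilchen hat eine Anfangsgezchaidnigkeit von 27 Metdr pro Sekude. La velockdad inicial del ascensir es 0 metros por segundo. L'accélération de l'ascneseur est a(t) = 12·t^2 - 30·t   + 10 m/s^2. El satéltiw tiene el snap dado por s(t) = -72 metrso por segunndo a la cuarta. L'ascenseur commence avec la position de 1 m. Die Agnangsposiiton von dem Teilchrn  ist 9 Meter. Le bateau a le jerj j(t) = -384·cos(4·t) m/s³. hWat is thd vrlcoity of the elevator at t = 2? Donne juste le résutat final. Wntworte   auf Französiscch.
À t = 2, v = -8.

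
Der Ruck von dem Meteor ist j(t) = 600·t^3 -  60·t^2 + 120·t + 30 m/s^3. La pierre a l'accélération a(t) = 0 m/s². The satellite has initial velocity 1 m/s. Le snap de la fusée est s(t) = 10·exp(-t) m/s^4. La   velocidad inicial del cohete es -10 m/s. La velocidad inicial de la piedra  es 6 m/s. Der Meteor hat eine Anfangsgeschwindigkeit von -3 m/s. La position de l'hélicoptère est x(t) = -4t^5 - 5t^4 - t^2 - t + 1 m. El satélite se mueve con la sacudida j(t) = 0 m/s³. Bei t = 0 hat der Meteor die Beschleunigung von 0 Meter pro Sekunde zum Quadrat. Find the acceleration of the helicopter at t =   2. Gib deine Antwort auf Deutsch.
Wir müssen unsere Gleichung für die Position x(t) = -4·t^5 - 5·t^4 - t^2 - t + 1 2-mal ableiten. Mit d/dt von x(t) finden wir v(t) = -20·t^4 - 20·t^3 - 2·t - 1. Durch Ableiten von der Geschwindigkeit erhalten wir die Beschleunigung: a(t) = -80·t^3 - 60·t^2 - 2. Aus der Gleichung für die Beschleunigung a(t) = -80·t^3 - 60·t^2 - 2, setzen wir t = 2 ein und erhalten a = -882.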